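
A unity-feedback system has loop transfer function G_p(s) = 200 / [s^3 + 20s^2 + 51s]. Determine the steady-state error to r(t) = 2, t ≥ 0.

Lowest-order denominator term is 51s, so the open loop has 1 pole at the origin → type 1 system.
K_p = ∞ for a type-1 system; e_ss to a step is zero.

0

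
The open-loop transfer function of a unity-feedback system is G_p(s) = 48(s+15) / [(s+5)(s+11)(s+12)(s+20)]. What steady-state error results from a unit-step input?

55/58

No free integrators in G_p(s): this is a type 0 system.
K_p = lim_{s→0} G_p(s) = 48·15 / (5·11·12·20) = 3/55.
e_ss = 1/(1 + K_p) = 1/(58/55) = 55/58.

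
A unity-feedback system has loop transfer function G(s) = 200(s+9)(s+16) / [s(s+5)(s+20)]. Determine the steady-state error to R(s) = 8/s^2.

One free integrator in G(s): this is a type 1 system.
K_v = lim_{s→0} s·G(s) = 200·9·16 / (5·20) = 288.
e_ss = 8/K_v = 8/288 = 1/36.

1/36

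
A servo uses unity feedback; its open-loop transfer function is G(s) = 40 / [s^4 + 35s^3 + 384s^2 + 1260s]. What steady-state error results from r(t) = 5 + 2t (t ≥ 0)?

63

The denominator has no term below 1260s — 1 pole at s=0, type 1. Taking each input component in turn:
  • 5: tracked with zero error.
  • 2t: e_ss = 2/K_v with K_v=2/63 → 63.
Total e_ss = 63.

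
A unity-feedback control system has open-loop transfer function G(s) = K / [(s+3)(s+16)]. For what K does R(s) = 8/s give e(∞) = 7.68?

2

G(s) has no factors of s in the denominator, so the system is type 0.
K_p = lim_{s→0} G(s) = K / (3·16) = (1/48)·K.
e_ss = 8/(1 + K_p) = 7.68 ⇒ 1 + (1/48)·K = 25/24 ⇒ K = 2.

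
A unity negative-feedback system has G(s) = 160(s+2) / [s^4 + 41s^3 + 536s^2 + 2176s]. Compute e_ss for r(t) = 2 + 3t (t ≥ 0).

20.4

The denominator has no term below 2176s — 1 pole at s=0, type 1. Taking each input component in turn:
  • 2: tracked with zero error.
  • 3t: e_ss = 3/K_v with K_v=5/34 → 20.4.
Total e_ss = 20.4.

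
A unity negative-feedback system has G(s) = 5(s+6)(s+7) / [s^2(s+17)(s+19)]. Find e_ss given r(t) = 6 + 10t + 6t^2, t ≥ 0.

646/35

The open loop has two poles at the origin → type 2 system. Treating each term separately:
  • 6: tracked with zero error.
  • 10t: tracked with zero error.
  • 6t^2: e_ss = 12/K_a with K_a=210/323 → 646/35.
Total e_ss = 646/35.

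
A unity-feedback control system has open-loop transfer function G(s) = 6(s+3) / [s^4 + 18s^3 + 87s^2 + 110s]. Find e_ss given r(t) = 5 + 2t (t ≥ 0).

110/9

The denominator has no term below 110s — 1 pole at s=0, type 1. By superposition:
  • 5: tracked with zero error.
  • 2t: e_ss = 2/K_v with K_v=9/55 → 110/9.
Total e_ss = 110/9.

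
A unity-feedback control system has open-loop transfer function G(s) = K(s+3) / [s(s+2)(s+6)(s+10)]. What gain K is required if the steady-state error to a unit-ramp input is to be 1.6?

G(s) has one factor of s in the denominator, so the system is type 1.
K_v = lim_{s→0} s·G(s) = K·3 / (2·6·10) = 0.025·K.
e_ss = 1/K_v = 1.6 ⇒ K_v = 0.625 ⇒ K = 0.625/0.025 = 25.

25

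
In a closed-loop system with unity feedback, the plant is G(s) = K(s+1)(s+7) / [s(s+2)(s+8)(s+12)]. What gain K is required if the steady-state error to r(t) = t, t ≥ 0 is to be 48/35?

G(s) has one factor of s in the denominator, so the system is type 1.
K_v = lim_{s→0} s·G(s) = K·1·7 / (2·8·12) = (7/192)·K.
e_ss = 1/K_v = 48/35 ⇒ K_v = 35/48 ⇒ K = (35/48)/(7/192) = 20.

20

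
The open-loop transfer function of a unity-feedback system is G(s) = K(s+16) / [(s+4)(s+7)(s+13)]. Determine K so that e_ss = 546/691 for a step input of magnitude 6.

System type = 0 (no poles at s=0).
K_p = lim_{s→0} G(s) = K·16 / (4·7·13) = (4/91)·K.
e_ss = 6/(1 + K_p) = 546/691 ⇒ 1 + (4/91)·K = 691/91 ⇒ K = 150.

150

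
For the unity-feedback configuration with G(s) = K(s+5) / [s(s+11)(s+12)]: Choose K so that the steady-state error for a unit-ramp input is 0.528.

50

System type = 1 (one pole at s=0).
K_v = lim_{s→0} s·G(s) = K·5 / (11·12) = (5/132)·K.
e_ss = 1/K_v = 0.528 ⇒ K_v = 125/66 ⇒ K = (125/66)/(5/132) = 50.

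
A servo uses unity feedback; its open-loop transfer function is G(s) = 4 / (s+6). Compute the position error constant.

2/3

System type = 0 (no poles at s=0).
K_p = lim_{s→0} G(s) = 4 / (6) = 2/3.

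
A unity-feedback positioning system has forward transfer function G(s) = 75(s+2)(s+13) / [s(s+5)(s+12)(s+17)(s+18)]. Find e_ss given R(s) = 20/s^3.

One free integrator in G(s): this is a type 1 system.
For a type-1 system K_a = 0, so e_ss to a parabolic input is unbounded.

infinity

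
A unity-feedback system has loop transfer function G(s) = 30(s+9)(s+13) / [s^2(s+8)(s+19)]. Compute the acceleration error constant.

G(s) has two factors of s in the denominator, so the system is type 2.
K_a = lim_{s→0} s^2·G(s) = 30·9·13 / (8·19) = 1755/76.

1755/76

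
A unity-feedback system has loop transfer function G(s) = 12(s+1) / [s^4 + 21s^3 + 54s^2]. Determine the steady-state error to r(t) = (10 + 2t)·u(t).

Factoring s^2 from the denominator leaves a polynomial with constant term 54, so the system is type 2. By superposition:
  • 10: tracked with zero error.
  • 2t: tracked with zero error.
Total e_ss = 0.

0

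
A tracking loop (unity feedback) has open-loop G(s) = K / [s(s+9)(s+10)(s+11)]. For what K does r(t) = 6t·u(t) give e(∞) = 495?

12

System type = 1 (one pole at s=0).
K_v = lim_{s→0} s·G(s) = K / (9·10·11) = (1/990)·K.
e_ss = 6/K_v = 495 ⇒ K_v = 2/165 ⇒ K = (2/165)/(1/990) = 12.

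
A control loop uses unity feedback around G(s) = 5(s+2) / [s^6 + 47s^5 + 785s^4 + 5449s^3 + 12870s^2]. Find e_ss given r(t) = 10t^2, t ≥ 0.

The denominator has no term below 12870s^2 — 2 poles at s=0, type 2.
K_a = lim_{s→0} s^2·G(s) = 5·2 / 12870 = 1/1287.
r(t) = 10t^2 gives R(s) = 20/s^3.
e_ss = 20/K_a = 20/(1/1287) = 25740.

25740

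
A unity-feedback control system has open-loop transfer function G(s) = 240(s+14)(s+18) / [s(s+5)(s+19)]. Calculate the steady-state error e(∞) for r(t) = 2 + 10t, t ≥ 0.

95/6048

The open loop has one pole at the origin → type 1 system. By superposition:
  • 2: tracked with zero error.
  • 10t: e_ss = 10/K_v with K_v=12096/19 → 95/6048.
Total e_ss = 95/6048.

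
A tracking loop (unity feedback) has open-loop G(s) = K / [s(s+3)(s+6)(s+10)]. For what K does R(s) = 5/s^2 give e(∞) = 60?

15

The open loop has one pole at the origin → type 1 system.
K_v = lim_{s→0} s·G(s) = K / (3·6·10) = (1/180)·K.
e_ss = 5/K_v = 60 ⇒ K_v = 1/12 ⇒ K = (1/12)/(1/180) = 15.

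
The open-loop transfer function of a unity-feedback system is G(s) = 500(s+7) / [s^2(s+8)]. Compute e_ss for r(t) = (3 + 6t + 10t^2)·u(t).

System type = 2 (two poles at s=0). Taking each input component in turn:
  • 3: tracked with zero error.
  • 6t: tracked with zero error.
  • 10t^2: e_ss = 20/K_a with K_a=437.5 → 8/175.
Total e_ss = 8/175.

8/175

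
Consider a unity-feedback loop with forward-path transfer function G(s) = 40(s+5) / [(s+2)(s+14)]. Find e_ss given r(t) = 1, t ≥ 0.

7/57

No free integrators in G(s): this is a type 0 system.
K_p = lim_{s→0} G(s) = 40·5 / (2·14) = 50/7.
e_ss = 1/(1 + K_p) = 1/(57/7) = 7/57.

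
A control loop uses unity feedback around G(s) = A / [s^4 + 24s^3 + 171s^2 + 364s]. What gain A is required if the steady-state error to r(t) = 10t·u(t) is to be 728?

The denominator has no term below 364s — 1 pole at s=0, type 1.
K_v = lim_{s→0} s·G(s) = A / 364 = (1/364)·A.
e_ss = 10/K_v = 728 ⇒ K_v = 5/364 ⇒ A = (5/364)/(1/364) = 5.

5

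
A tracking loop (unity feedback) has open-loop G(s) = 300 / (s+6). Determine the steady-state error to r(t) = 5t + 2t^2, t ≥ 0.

System type = 0 (no poles at s=0). By superposition:
  • 5t: a type-0 system cannot track it, e_ss → ∞.
  • 2t^2: a type-0 system cannot track it, e_ss → ∞.
The unbounded component dominates.

infinity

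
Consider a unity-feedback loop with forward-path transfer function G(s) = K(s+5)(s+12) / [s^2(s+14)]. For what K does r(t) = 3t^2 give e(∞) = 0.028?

50

G(s) has two factors of s in the denominator, so the system is type 2.
K_a = lim_{s→0} s^2·G(s) = K·5·12 / (14) = (30/7)·K.
e_ss = 6/K_a = 0.028 ⇒ K_a = 1500/7 ⇒ K = (1500/7)/(30/7) = 50.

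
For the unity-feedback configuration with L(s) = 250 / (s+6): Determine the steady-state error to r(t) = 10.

15/64

System type = 0 (no poles at s=0).
K_p = lim_{s→0} L(s) = 250 / (6) = 125/3.
e_ss = 10/(1 + K_p) = 10/(128/3) = 15/64.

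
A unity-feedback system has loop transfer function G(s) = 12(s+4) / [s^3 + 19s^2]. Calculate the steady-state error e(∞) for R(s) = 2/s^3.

19/24

Factoring s^2 from the denominator leaves a polynomial with constant term 19, so the system is type 2.
K_a = lim_{s→0} s^2·G(s) = 12·4 / 19 = 48/19.
r(t) = t^2 gives R(s) = 2/s^3.
e_ss = 2/K_a = 2/(48/19) = 19/24.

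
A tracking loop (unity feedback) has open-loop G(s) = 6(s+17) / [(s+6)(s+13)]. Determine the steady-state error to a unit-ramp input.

No free integrators in G(s): this is a type 0 system.
K_v = lim_{s→0} s·G(s) = 0; the steady-state error to this ramp input grows without bound.

infinity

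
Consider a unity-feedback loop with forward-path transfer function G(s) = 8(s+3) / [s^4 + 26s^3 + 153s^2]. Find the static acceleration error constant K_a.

8/51

Factoring s^2 from the denominator leaves a polynomial with constant term 153, so the system is type 2.
K_a = lim_{s→0} s^2·G(s) = 8·3 / 153 = 8/51.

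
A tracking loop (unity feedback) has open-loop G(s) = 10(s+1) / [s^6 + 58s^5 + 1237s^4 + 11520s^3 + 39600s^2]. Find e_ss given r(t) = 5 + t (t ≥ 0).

The denominator has no term below 39600s^2 — 2 poles at s=0, type 2. Taking each input component in turn:
  • 5: tracked with zero error.
  • t: tracked with zero error.
Total e_ss = 0.

0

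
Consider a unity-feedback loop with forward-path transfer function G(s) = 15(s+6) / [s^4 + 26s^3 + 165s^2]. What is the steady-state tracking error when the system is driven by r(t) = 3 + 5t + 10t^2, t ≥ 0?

110/3

The denominator has no term below 165s^2 — 2 poles at s=0, type 2. Taking each input component in turn:
  • 3: tracked with zero error.
  • 5t: tracked with zero error.
  • 10t^2: e_ss = 20/K_a with K_a=6/11 → 110/3.
Total e_ss = 110/3.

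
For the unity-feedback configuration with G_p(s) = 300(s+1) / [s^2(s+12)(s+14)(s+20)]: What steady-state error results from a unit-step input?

0

The open loop has two poles at the origin → type 2 system.
K_p = ∞ for a type-2 system; e_ss to a step is zero.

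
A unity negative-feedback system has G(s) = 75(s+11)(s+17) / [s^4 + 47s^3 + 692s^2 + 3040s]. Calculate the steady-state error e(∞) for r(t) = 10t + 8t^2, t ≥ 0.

Factoring s from the denominator leaves a polynomial with constant term 3040, so the system is type 1. By superposition:
  • 10t: e_ss = 10/K_v with K_v=2805/608 → 1216/561.
  • 8t^2: a type-1 system cannot track it, e_ss → ∞.
The unbounded component dominates.

infinity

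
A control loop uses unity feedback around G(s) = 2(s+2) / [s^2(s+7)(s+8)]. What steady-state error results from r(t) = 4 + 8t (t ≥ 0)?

0

Two free integrators in G(s): this is a type 2 system. Taking each input component in turn:
  • 4: tracked with zero error.
  • 8t: tracked with zero error.
Total e_ss = 0.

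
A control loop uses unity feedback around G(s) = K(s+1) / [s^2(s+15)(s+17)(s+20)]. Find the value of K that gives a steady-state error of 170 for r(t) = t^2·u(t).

G(s) has two factors of s in the denominator, so the system is type 2.
K_a = lim_{s→0} s^2·G(s) = K·1 / (15·17·20) = (1/5100)·K.
e_ss = 2/K_a = 170 ⇒ K_a = 1/85 ⇒ K = (1/85)/(1/5100) = 60.

60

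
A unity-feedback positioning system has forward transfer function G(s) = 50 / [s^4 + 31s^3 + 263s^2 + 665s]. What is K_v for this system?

Lowest-order denominator term is 665s, so the open loop has 1 pole at the origin → type 1 system.
K_v = lim_{s→0} s·G(s) = 50 / 665 = 10/133.

10/133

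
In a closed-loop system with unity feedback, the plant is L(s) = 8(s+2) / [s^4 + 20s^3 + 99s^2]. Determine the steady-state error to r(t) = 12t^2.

Lowest-order denominator term is 99s^2, so the open loop has 2 poles at the origin → type 2 system.
K_a = lim_{s→0} s^2·L(s) = 8·2 / 99 = 16/99.
r(t) = 12t^2 gives R(s) = 24/s^3.
e_ss = 24/K_a = 24/(16/99) = 148.5.

148.5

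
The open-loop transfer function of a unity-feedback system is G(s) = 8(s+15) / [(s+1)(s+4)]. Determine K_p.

System type = 0 (no poles at s=0).
K_p = lim_{s→0} G(s) = 8·15 / (1·4) = 30.

30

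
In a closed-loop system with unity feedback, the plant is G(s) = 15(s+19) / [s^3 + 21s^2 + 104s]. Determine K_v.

285/104

The denominator has no term below 104s — 1 pole at s=0, type 1.
K_v = lim_{s→0} s·G(s) = 15·19 / 104 = 285/104.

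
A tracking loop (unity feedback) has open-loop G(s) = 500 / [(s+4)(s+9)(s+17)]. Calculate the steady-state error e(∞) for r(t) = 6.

System type = 0 (no poles at s=0).
K_p = lim_{s→0} G(s) = 500 / (4·9·17) = 125/153.
e_ss = 6/(1 + K_p) = 6/(278/153) = 459/139.

459/139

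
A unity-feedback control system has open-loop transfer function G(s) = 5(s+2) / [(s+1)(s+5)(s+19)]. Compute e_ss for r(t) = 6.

38/7

System type = 0 (no poles at s=0).
K_p = lim_{s→0} G(s) = 5·2 / (1·5·19) = 2/19.
e_ss = 6/(1 + K_p) = 6/(21/19) = 38/7.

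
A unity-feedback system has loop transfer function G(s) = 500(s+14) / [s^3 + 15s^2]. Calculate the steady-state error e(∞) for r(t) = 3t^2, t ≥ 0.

The denominator has no term below 15s^2 — 2 poles at s=0, type 2.
K_a = lim_{s→0} s^2·G(s) = 500·14 / 15 = 1400/3.
r(t) = 3t^2 gives R(s) = 6/s^3.
e_ss = 6/K_a = 6/(1400/3) = 9/700.

9/700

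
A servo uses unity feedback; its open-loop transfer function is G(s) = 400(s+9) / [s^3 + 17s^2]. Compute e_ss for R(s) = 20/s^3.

17/180

Lowest-order denominator term is 17s^2, so the open loop has 2 poles at the origin → type 2 system.
K_a = lim_{s→0} s^2·G(s) = 400·9 / 17 = 3600/17.
r(t) = 10t^2 gives R(s) = 20/s^3.
e_ss = 20/K_a = 20/(3600/17) = 17/180.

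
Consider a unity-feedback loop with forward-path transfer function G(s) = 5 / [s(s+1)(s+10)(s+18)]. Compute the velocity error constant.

1/36

The open loop has one pole at the origin → type 1 system.
K_v = lim_{s→0} s·G(s) = 5 / (1·10·18) = 1/36.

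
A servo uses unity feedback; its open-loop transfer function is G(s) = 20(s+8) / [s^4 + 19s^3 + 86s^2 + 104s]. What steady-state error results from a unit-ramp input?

Factoring s from the denominator leaves a polynomial with constant term 104, so the system is type 1.
K_v = lim_{s→0} s·G(s) = 20·8 / 104 = 20/13.
e_ss = 1/K_v = 1/(20/13) = 0.65.

0.65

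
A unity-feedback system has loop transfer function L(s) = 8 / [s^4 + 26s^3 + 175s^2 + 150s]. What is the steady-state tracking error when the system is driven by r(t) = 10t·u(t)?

187.5

The denominator has no term below 150s — 1 pole at s=0, type 1.
K_v = lim_{s→0} s·L(s) = 8 / 150 = 4/75.
e_ss = 10/K_v = 10/(4/75) = 187.5.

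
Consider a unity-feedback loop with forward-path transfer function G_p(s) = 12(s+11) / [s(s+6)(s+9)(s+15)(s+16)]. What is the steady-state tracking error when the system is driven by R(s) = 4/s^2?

4320/11

The open loop has one pole at the origin → type 1 system.
K_v = lim_{s→0} s·G_p(s) = 12·11 / (6·9·15·16) = 11/1080.
e_ss = 4/K_v = 4/(11/1080) = 4320/11.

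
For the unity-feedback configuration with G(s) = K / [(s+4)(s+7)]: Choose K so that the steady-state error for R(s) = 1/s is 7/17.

40

G(s) has no factors of s in the denominator, so the system is type 0.
K_p = lim_{s→0} G(s) = K / (4·7) = (1/28)·K.
e_ss = 1/(1 + K_p) = 7/17 ⇒ 1 + (1/28)·K = 17/7 ⇒ K = 40.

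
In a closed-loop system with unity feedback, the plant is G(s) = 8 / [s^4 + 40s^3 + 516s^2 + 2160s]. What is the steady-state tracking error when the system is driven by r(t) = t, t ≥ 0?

Lowest-order denominator term is 2160s, so the open loop has 1 pole at the origin → type 1 system.
K_v = lim_{s→0} s·G(s) = 8 / 2160 = 1/270.
e_ss = 1/K_v = 1/(1/270) = 270.

270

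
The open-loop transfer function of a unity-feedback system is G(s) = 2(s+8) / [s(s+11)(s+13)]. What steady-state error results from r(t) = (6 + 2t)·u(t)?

G(s) has one factor of s in the denominator, so the system is type 1. By superposition:
  • 6: tracked with zero error.
  • 2t: e_ss = 2/K_v with K_v=16/143 → 17.875.
Total e_ss = 17.875.

17.875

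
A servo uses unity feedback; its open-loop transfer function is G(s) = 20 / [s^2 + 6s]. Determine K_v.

The denominator has no term below 6s — 1 pole at s=0, type 1.
K_v = lim_{s→0} s·G(s) = 20 / 6 = 10/3.

10/3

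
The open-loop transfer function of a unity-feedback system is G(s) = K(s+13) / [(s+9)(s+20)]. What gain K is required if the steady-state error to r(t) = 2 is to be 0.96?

The open loop has no poles at the origin → type 0 system.
K_p = lim_{s→0} G(s) = K·13 / (9·20) = (13/180)·K.
e_ss = 2/(1 + K_p) = 0.96 ⇒ 1 + (13/180)·K = 25/12 ⇒ K = 15.

15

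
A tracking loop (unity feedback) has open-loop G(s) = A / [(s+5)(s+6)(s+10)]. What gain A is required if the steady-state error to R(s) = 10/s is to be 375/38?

G(s) has no factors of s in the denominator, so the system is type 0.
K_p = lim_{s→0} G(s) = A / (5·6·10) = (1/300)·A.
e_ss = 10/(1 + K_p) = 375/38 ⇒ 1 + (1/300)·A = 76/75 ⇒ A = 4.

4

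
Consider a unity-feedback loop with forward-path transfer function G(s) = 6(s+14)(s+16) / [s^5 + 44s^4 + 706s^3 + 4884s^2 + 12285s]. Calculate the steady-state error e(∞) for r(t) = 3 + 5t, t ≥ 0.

The denominator has no term below 12285s — 1 pole at s=0, type 1. Taking each input component in turn:
  • 3: tracked with zero error.
  • 5t: e_ss = 5/K_v with K_v=64/585 → 2925/64.
Total e_ss = 2925/64.

2925/64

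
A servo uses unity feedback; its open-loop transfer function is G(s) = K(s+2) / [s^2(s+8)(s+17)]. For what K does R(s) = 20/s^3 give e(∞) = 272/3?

15

G(s) has two factors of s in the denominator, so the system is type 2.
K_a = lim_{s→0} s^2·G(s) = K·2 / (8·17) = (1/68)·K.
e_ss = 20/K_a = 272/3 ⇒ K_a = 15/68 ⇒ K = (15/68)/(1/68) = 15.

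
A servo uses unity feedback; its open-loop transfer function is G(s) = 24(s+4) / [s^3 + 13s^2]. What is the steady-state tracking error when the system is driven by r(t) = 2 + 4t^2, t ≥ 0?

13/12

The denominator has no term below 13s^2 — 2 poles at s=0, type 2. Taking each input component in turn:
  • 2: tracked with zero error.
  • 4t^2: e_ss = 8/K_a with K_a=96/13 → 13/12.
Total e_ss = 13/12.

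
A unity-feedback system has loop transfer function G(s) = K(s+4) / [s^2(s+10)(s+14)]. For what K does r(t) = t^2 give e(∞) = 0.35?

200

Two free integrators in G(s): this is a type 2 system.
K_a = lim_{s→0} s^2·G(s) = K·4 / (10·14) = (1/35)·K.
e_ss = 2/K_a = 0.35 ⇒ K_a = 40/7 ⇒ K = (40/7)/(1/35) = 200.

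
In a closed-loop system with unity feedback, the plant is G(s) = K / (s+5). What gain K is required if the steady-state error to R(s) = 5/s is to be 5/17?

80

No free integrators in G(s): this is a type 0 system.
K_p = lim_{s→0} G(s) = K / (5) = 0.2·K.
e_ss = 5/(1 + K_p) = 5/17 ⇒ 1 + 0.2·K = 17 ⇒ K = 80.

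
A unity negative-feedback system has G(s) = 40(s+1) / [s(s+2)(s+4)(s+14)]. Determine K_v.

G(s) has one factor of s in the denominator, so the system is type 1.
K_v = lim_{s→0} s·G(s) = 40·1 / (2·4·14) = 5/14.

5/14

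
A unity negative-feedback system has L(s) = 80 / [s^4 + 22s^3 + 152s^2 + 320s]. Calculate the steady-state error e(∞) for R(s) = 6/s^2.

The denominator has no term below 320s — 1 pole at s=0, type 1.
K_v = lim_{s→0} s·L(s) = 80 / 320 = 0.25.
e_ss = 6/K_v = 6/0.25 = 24.

24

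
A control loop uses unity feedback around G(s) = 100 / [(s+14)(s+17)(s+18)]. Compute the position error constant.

G(s) has no factors of s in the denominator, so the system is type 0.
K_p = lim_{s→0} G(s) = 100 / (14·17·18) = 25/1071.

25/1071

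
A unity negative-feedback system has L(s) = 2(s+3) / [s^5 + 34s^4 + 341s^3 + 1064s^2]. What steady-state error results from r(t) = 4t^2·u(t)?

4256/3

Lowest-order denominator term is 1064s^2, so the open loop has 2 poles at the origin → type 2 system.
K_a = lim_{s→0} s^2·L(s) = 2·3 / 1064 = 3/532.
r(t) = 4t^2 gives R(s) = 8/s^3.
e_ss = 8/K_a = 8/(3/532) = 4256/3.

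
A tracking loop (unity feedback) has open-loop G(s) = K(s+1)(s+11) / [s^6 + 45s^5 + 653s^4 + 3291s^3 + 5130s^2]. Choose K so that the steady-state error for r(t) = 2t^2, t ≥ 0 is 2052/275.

250

The denominator has no term below 5130s^2 — 2 poles at s=0, type 2.
K_a = lim_{s→0} s^2·G(s) = K·1·11 / 5130 = (11/5130)·K.
e_ss = 4/K_a = 2052/275 ⇒ K_a = 275/513 ⇒ K = (275/513)/(11/5130) = 250.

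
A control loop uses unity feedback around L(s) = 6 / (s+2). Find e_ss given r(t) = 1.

0.25

System type = 0 (no poles at s=0).
K_p = lim_{s→0} L(s) = 6 / (2) = 3.
e_ss = 1/(1 + K_p) = 1/4 = 0.25.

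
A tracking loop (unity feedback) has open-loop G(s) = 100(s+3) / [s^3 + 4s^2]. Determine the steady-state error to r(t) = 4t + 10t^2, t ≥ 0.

4/15

Factoring s^2 from the denominator leaves a polynomial with constant term 4, so the system is type 2. By superposition:
  • 4t: tracked with zero error.
  • 10t^2: e_ss = 20/K_a with K_a=75 → 4/15.
Total e_ss = 4/15.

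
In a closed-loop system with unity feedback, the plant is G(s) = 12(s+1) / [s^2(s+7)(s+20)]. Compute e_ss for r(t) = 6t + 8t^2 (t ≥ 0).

G(s) has two factors of s in the denominator, so the system is type 2. By superposition:
  • 6t: tracked with zero error.
  • 8t^2: e_ss = 16/K_a with K_a=3/35 → 560/3.
Total e_ss = 560/3.

560/3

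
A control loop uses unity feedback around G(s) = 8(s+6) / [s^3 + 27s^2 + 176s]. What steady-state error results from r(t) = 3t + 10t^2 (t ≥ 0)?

infinity

Factoring s from the denominator leaves a polynomial with constant term 176, so the system is type 1. Treating each term separately:
  • 3t: e_ss = 3/K_v with K_v=3/11 → 11.
  • 10t^2: a type-1 system cannot track it, e_ss → ∞.
The unbounded component dominates.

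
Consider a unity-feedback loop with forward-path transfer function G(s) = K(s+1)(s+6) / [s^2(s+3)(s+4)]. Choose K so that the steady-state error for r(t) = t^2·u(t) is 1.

4

System type = 2 (two poles at s=0).
K_a = lim_{s→0} s^2·G(s) = K·1·6 / (3·4) = 0.5·K.
e_ss = 2/K_a = 1 ⇒ K_a = 2 ⇒ K = 2/0.5 = 4.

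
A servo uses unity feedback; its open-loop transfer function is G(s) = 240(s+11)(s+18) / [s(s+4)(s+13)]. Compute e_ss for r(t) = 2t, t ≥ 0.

System type = 1 (one pole at s=0).
K_v = lim_{s→0} s·G(s) = 240·11·18 / (4·13) = 11880/13.
e_ss = 2/K_v = 2/(11880/13) = 13/5940.

13/5940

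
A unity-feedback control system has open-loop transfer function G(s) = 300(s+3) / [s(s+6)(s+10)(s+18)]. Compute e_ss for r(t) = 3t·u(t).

3.6

The open loop has one pole at the origin → type 1 system.
K_v = lim_{s→0} s·G(s) = 300·3 / (6·10·18) = 5/6.
e_ss = 3/K_v = 3/(5/6) = 3.6.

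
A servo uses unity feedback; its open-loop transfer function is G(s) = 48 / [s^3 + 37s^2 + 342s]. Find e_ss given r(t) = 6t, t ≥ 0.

The denominator has no term below 342s — 1 pole at s=0, type 1.
K_v = lim_{s→0} s·G(s) = 48 / 342 = 8/57.
e_ss = 6/K_v = 6/(8/57) = 42.75.

42.75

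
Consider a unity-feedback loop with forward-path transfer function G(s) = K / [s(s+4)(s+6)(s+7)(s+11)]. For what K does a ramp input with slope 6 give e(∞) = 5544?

2

The open loop has one pole at the origin → type 1 system.
K_v = lim_{s→0} s·G(s) = K / (4·6·7·11) = (1/1848)·K.
e_ss = 6/K_v = 5544 ⇒ K_v = 1/924 ⇒ K = (1/924)/(1/1848) = 2.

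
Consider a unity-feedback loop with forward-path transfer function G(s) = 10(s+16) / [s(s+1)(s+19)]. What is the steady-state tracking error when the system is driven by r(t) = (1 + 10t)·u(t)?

The open loop has one pole at the origin → type 1 system. By superposition:
  • 1: tracked with zero error.
  • 10t: e_ss = 10/K_v with K_v=160/19 → 1.1875.
Total e_ss = 1.1875.

1.1875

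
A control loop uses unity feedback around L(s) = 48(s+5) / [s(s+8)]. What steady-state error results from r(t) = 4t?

One free integrator in L(s): this is a type 1 system.
K_v = lim_{s→0} s·L(s) = 48·5 / (8) = 30.
e_ss = 4/K_v = 4/30 = 2/15.

2/15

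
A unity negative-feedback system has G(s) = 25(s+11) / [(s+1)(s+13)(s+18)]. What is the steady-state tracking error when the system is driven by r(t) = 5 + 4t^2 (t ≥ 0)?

The open loop has no poles at the origin → type 0 system. By superposition:
  • 5: e_ss = 5/(1+K_p) with K_p=275/234 → 1170/509.
  • 4t^2: a type-0 system cannot track it, e_ss → ∞.
The unbounded component dominates.

infinity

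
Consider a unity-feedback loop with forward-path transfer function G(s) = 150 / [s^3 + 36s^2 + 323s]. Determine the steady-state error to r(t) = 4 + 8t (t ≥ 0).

Lowest-order denominator term is 323s, so the open loop has 1 pole at the origin → type 1 system. Taking each input component in turn:
  • 4: tracked with zero error.
  • 8t: e_ss = 8/K_v with K_v=150/323 → 1292/75.
Total e_ss = 1292/75.

1292/75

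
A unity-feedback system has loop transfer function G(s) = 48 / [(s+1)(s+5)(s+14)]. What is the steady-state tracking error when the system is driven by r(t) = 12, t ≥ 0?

420/59

The open loop has no poles at the origin → type 0 system.
K_p = lim_{s→0} G(s) = 48 / (1·5·14) = 24/35.
e_ss = 12/(1 + K_p) = 12/(59/35) = 420/59.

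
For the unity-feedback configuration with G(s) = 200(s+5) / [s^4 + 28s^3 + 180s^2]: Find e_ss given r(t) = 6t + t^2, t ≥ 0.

Lowest-order denominator term is 180s^2, so the open loop has 2 poles at the origin → type 2 system. By superposition:
  • 6t: tracked with zero error.
  • t^2: e_ss = 2/K_a with K_a=50/9 → 0.36.
Total e_ss = 0.36.

0.36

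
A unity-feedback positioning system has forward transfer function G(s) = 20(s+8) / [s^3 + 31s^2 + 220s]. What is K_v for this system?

Factoring s from the denominator leaves a polynomial with constant term 220, so the system is type 1.
K_v = lim_{s→0} s·G(s) = 20·8 / 220 = 8/11.

8/11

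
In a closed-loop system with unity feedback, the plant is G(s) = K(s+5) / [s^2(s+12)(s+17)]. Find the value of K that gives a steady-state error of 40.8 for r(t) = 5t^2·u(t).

10

G(s) has two factors of s in the denominator, so the system is type 2.
K_a = lim_{s→0} s^2·G(s) = K·5 / (12·17) = (5/204)·K.
e_ss = 10/K_a = 40.8 ⇒ K_a = 25/102 ⇒ K = (25/102)/(5/204) = 10.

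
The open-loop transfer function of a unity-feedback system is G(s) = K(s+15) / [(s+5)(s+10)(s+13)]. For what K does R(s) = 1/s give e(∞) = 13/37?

No free integrators in G(s): this is a type 0 system.
K_p = lim_{s→0} G(s) = K·15 / (5·10·13) = (3/130)·K.
e_ss = 1/(1 + K_p) = 13/37 ⇒ 1 + (3/130)·K = 37/13 ⇒ K = 80.

80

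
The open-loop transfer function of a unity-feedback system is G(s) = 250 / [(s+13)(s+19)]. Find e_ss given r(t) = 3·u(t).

The open loop has no poles at the origin → type 0 system.
K_p = lim_{s→0} G(s) = 250 / (13·19) = 250/247.
e_ss = 3/(1 + K_p) = 3/(497/247) = 741/497.

741/497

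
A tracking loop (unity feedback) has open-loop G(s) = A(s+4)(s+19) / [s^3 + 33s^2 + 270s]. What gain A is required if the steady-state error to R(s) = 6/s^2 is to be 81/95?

Lowest-order denominator term is 270s, so the open loop has 1 pole at the origin → type 1 system.
K_v = lim_{s→0} s·G(s) = A·4·19 / 270 = (38/135)·A.
e_ss = 6/K_v = 81/95 ⇒ K_v = 190/27 ⇒ A = (190/27)/(38/135) = 25.

25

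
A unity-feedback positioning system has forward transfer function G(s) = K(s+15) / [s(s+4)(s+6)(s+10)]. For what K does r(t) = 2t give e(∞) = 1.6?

One free integrator in G(s): this is a type 1 system.
K_v = lim_{s→0} s·G(s) = K·15 / (4·6·10) = 0.0625·K.
e_ss = 2/K_v = 1.6 ⇒ K_v = 1.25 ⇒ K = 1.25/0.0625 = 20.

20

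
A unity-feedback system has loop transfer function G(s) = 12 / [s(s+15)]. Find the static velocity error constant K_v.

G(s) has one factor of s in the denominator, so the system is type 1.
K_v = lim_{s→0} s·G(s) = 12 / (15) = 0.8.

0.8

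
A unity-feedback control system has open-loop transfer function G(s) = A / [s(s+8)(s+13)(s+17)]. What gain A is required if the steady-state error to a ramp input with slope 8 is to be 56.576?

G(s) has one factor of s in the denominator, so the system is type 1.
K_v = lim_{s→0} s·G(s) = A / (8·13·17) = (1/1768)·A.
e_ss = 8/K_v = 56.576 ⇒ K_v = 125/884 ⇒ A = (125/884)/(1/1768) = 250.

250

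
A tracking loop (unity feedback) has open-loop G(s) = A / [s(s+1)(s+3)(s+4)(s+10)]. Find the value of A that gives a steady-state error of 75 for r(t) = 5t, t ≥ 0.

8

System type = 1 (one pole at s=0).
K_v = lim_{s→0} s·G(s) = A / (1·3·4·10) = (1/120)·A.
e_ss = 5/K_v = 75 ⇒ K_v = 1/15 ⇒ A = (1/15)/(1/120) = 8.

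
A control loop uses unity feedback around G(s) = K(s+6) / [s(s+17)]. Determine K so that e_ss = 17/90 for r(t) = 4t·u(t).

60

One free integrator in G(s): this is a type 1 system.
K_v = lim_{s→0} s·G(s) = K·6 / (17) = (6/17)·K.
e_ss = 4/K_v = 17/90 ⇒ K_v = 360/17 ⇒ K = (360/17)/(6/17) = 60.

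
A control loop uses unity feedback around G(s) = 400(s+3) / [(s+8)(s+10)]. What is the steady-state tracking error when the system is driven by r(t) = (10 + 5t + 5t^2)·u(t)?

infinity

The open loop has no poles at the origin → type 0 system. Taking each input component in turn:
  • 10: e_ss = 10/(1+K_p) with K_p=15 → 0.625.
  • 5t: a type-0 system cannot track it, e_ss → ∞.
  • 5t^2: a type-0 system cannot track it, e_ss → ∞.
The unbounded component dominates.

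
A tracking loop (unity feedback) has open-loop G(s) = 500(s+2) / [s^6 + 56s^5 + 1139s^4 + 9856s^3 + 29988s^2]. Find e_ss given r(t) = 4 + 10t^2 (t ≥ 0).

599.76

Lowest-order denominator term is 29988s^2, so the open loop has 2 poles at the origin → type 2 system. By superposition:
  • 4: tracked with zero error.
  • 10t^2: e_ss = 20/K_a with K_a=250/7497 → 599.76.
Total e_ss = 599.76.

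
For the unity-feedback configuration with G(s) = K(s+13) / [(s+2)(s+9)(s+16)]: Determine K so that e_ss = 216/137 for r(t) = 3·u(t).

20

The open loop has no poles at the origin → type 0 system.
K_p = lim_{s→0} G(s) = K·13 / (2·9·16) = (13/288)·K.
e_ss = 3/(1 + K_p) = 216/137 ⇒ 1 + (13/288)·K = 137/72 ⇒ K = 20.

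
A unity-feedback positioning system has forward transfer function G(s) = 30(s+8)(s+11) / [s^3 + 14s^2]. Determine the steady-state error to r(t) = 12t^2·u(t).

7/55

Factoring s^2 from the denominator leaves a polynomial with constant term 14, so the system is type 2.
K_a = lim_{s→0} s^2·G(s) = 30·8·11 / 14 = 1320/7.
r(t) = 12t^2 gives R(s) = 24/s^3.
e_ss = 24/K_a = 24/(1320/7) = 7/55.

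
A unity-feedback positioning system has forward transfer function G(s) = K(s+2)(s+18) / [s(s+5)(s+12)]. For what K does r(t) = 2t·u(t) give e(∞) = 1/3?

The open loop has one pole at the origin → type 1 system.
K_v = lim_{s→0} s·G(s) = K·2·18 / (5·12) = 0.6·K.
e_ss = 2/K_v = 1/3 ⇒ K_v = 6 ⇒ K = 6/0.6 = 10.

10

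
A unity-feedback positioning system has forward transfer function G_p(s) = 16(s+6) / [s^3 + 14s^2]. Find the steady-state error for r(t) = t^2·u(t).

7/24

Lowest-order denominator term is 14s^2, so the open loop has 2 poles at the origin → type 2 system.
K_a = lim_{s→0} s^2·G_p(s) = 16·6 / 14 = 48/7.
r(t) = t^2 gives R(s) = 2/s^3.
e_ss = 2/K_a = 2/(48/7) = 7/24.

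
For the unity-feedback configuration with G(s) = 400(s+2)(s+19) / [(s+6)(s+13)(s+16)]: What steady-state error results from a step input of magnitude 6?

System type = 0 (no poles at s=0).
K_p = lim_{s→0} G(s) = 400·2·19 / (6·13·16) = 475/39.
e_ss = 6/(1 + K_p) = 6/(514/39) = 117/257.

117/257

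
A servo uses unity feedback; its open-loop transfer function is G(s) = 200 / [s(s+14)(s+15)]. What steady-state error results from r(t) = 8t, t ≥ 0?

The open loop has one pole at the origin → type 1 system.
K_v = lim_{s→0} s·G(s) = 200 / (14·15) = 20/21.
e_ss = 8/K_v = 8/(20/21) = 8.4.

8.4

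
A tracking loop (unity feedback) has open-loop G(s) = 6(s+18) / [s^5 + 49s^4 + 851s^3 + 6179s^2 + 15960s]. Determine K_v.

Factoring s from the denominator leaves a polynomial with constant term 15960, so the system is type 1.
K_v = lim_{s→0} s·G(s) = 6·18 / 15960 = 9/1330.

9/1330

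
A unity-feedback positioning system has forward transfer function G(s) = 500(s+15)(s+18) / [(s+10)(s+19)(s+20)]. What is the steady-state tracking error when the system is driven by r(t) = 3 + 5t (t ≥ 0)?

infinity

G(s) has no factors of s in the denominator, so the system is type 0. Treating each term separately:
  • 3: e_ss = 3/(1+K_p) with K_p=675/19 → 57/694.
  • 5t: a type-0 system cannot track it, e_ss → ∞.
The unbounded component dominates.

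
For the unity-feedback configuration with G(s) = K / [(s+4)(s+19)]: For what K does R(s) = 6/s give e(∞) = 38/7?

System type = 0 (no poles at s=0).
K_p = lim_{s→0} G(s) = K / (4·19) = (1/76)·K.
e_ss = 6/(1 + K_p) = 38/7 ⇒ 1 + (1/76)·K = 21/19 ⇒ K = 8.

8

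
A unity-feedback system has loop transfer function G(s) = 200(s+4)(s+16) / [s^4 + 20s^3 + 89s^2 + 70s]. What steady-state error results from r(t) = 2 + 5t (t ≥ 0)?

The denominator has no term below 70s — 1 pole at s=0, type 1. By superposition:
  • 2: tracked with zero error.
  • 5t: e_ss = 5/K_v with K_v=1280/7 → 7/256.
Total e_ss = 7/256.

7/256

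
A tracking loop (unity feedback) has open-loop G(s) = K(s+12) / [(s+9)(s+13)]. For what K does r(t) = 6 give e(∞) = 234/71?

8

The open loop has no poles at the origin → type 0 system.
K_p = lim_{s→0} G(s) = K·12 / (9·13) = (4/39)·K.
e_ss = 6/(1 + K_p) = 234/71 ⇒ 1 + (4/39)·K = 71/39 ⇒ K = 8.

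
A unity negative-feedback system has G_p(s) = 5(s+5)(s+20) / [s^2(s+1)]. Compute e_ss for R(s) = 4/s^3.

The open loop has two poles at the origin → type 2 system.
K_a = lim_{s→0} s^2·G_p(s) = 5·5·20 / (1) = 500.
r(t) = 2t^2 gives R(s) = 4/s^3.
e_ss = 4/K_a = 4/500 = 0.008.

0.008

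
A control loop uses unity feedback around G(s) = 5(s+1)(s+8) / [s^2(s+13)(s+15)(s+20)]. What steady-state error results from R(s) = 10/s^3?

975

G(s) has two factors of s in the denominator, so the system is type 2.
K_a = lim_{s→0} s^2·G(s) = 5·1·8 / (13·15·20) = 2/195.
r(t) = 5t^2 gives R(s) = 10/s^3.
e_ss = 10/K_a = 10/(2/195) = 975.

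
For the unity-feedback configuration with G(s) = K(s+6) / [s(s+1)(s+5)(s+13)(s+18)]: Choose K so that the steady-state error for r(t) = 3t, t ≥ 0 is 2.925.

200

The open loop has one pole at the origin → type 1 system.
K_v = lim_{s→0} s·G(s) = K·6 / (1·5·13·18) = (1/195)·K.
e_ss = 3/K_v = 2.925 ⇒ K_v = 40/39 ⇒ K = (40/39)/(1/195) = 200.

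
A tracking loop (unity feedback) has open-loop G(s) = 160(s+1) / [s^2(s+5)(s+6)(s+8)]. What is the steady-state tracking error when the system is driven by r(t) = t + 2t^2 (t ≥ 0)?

Two free integrators in G(s): this is a type 2 system. Treating each term separately:
  • t: tracked with zero error.
  • 2t^2: e_ss = 4/K_a with K_a=2/3 → 6.
Total e_ss = 6.

6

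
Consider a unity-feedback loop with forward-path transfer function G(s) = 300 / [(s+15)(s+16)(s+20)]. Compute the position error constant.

0.0625

No free integrators in G(s): this is a type 0 system.
K_p = lim_{s→0} G(s) = 300 / (15·16·20) = 0.0625.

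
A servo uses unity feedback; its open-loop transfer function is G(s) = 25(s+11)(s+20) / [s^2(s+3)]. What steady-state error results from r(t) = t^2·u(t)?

System type = 2 (two poles at s=0).
K_a = lim_{s→0} s^2·G(s) = 25·11·20 / (3) = 5500/3.
r(t) = t^2 gives R(s) = 2/s^3.
e_ss = 2/K_a = 2/(5500/3) = 3/2750.

3/2750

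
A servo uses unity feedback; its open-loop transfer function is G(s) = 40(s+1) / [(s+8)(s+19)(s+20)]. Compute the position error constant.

System type = 0 (no poles at s=0).
K_p = lim_{s→0} G(s) = 40·1 / (8·19·20) = 1/76.

1/76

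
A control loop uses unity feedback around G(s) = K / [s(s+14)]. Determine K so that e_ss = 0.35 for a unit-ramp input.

40

The open loop has one pole at the origin → type 1 system.
K_v = lim_{s→0} s·G(s) = K / (14) = (1/14)·K.
e_ss = 1/K_v = 0.35 ⇒ K_v = 20/7 ⇒ K = (20/7)/(1/14) = 40.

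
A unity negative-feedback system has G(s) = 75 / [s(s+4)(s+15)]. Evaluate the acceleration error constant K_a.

0

The open loop has one pole at the origin → type 1 system.
K_a = lim_{s→0} s^2·G(s) = 0 (the extra factor of s kills the finite limit).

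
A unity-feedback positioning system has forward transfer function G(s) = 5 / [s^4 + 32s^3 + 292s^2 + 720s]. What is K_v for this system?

Lowest-order denominator term is 720s, so the open loop has 1 pole at the origin → type 1 system.
K_v = lim_{s→0} s·G(s) = 5 / 720 = 1/144.

1/144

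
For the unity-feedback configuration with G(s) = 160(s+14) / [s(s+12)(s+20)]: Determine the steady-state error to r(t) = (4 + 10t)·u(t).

15/14

One free integrator in G(s): this is a type 1 system. By superposition:
  • 4: tracked with zero error.
  • 10t: e_ss = 10/K_v with K_v=28/3 → 15/14.
Total e_ss = 15/14.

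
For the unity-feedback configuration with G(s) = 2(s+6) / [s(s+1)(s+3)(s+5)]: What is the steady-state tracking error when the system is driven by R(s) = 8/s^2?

10

G(s) has one factor of s in the denominator, so the system is type 1.
K_v = lim_{s→0} s·G(s) = 2·6 / (1·3·5) = 0.8.
e_ss = 8/K_v = 8/0.8 = 10.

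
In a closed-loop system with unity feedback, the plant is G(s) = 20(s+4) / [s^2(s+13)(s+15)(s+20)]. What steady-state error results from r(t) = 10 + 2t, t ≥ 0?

0

The open loop has two poles at the origin → type 2 system. Taking each input component in turn:
  • 10: tracked with zero error.
  • 2t: tracked with zero error.
Total e_ss = 0.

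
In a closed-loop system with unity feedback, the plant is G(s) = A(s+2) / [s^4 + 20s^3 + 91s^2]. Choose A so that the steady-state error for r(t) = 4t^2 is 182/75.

The denominator has no term below 91s^2 — 2 poles at s=0, type 2.
K_a = lim_{s→0} s^2·G(s) = A·2 / 91 = (2/91)·A.
e_ss = 8/K_a = 182/75 ⇒ K_a = 300/91 ⇒ A = (300/91)/(2/91) = 150.

150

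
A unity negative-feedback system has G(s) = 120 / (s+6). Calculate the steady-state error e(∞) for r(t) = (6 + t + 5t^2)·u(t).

infinity

The open loop has no poles at the origin → type 0 system. By superposition:
  • 6: e_ss = 6/(1+K_p) with K_p=20 → 2/7.
  • t: a type-0 system cannot track it, e_ss → ∞.
  • 5t^2: a type-0 system cannot track it, e_ss → ∞.
The unbounded component dominates.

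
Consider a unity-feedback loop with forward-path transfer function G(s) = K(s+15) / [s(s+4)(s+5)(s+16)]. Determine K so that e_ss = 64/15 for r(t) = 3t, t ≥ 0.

15

One free integrator in G(s): this is a type 1 system.
K_v = lim_{s→0} s·G(s) = K·15 / (4·5·16) = (3/64)·K.
e_ss = 3/K_v = 64/15 ⇒ K_v = 45/64 ⇒ K = (45/64)/(3/64) = 15.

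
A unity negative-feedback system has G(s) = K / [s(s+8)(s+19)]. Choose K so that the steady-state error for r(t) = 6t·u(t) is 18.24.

One free integrator in G(s): this is a type 1 system.
K_v = lim_{s→0} s·G(s) = K / (8·19) = (1/152)·K.
e_ss = 6/K_v = 18.24 ⇒ K_v = 25/76 ⇒ K = (25/76)/(1/152) = 50.

50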